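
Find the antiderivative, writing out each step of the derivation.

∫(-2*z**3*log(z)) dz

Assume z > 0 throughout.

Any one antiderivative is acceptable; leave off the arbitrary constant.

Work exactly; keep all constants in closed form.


Step 1. Integrate ∫(-2*z**3*log(z)) dz by parts with u = log(z), dv = (-2*z**3) dz, so v = -z**4/2 [assuming z > 0]: now -z**4*log(z)/2 + ∫(z**3/2) dz.
Step 2. Evaluate the standard form: now -z**4*log(z)/2 + z**4/8.
Answer: -z**4*log(z)/2 + z**4/8.


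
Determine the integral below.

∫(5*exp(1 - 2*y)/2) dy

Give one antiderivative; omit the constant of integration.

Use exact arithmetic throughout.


Answer: -5*exp(1 - 2*y)/4.


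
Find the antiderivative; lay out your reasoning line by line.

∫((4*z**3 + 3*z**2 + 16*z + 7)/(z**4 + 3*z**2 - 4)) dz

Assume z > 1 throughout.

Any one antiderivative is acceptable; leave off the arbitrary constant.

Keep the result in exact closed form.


Step 1. Decompose ∫((4*z**3 + 3*z**2 + 16*z + 7)/(z**4 + 3*z**2 - 4)) dz by partial fractions, (4*z**3 + 3*z**2 + 16*z + 7)/(z**4 + 3*z**2 - 4) = 1/(z**2 + 4) + 1/(z + 1) + 3/(z - 1): now ∫(3/(z - 1)) dz + ∫(1/(z + 1)) dz + ∫(1/(z**2 + 4)) dz.
Step 2. Evaluate the standard form [assuming z > -1]: now log(z + 1) + ∫(3/(z - 1)) dz + ∫(1/(z**2 + 4)) dz.
Step 3. Evaluate the standard form [assuming z > 1]: now 3*log(z - 1) + log(z + 1) + ∫(1/(z**2 + 4)) dz.
Step 4. Evaluate the standard form: now 3*log(z - 1) + log(z + 1) + atan(z/2)/2.
Answer: 3*log(z - 1) + log(z + 1) + atan(z/2)/2.


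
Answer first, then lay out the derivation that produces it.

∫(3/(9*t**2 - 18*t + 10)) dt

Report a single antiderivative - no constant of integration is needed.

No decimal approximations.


The answer is atan(3*t - 3).
Step 1. Substitute u = 3 - 3*t, turning ∫(3/(9*t**2 - 18*t + 10)) dt into ∫(-1/(u**2 + 1)) du: now ∫(-1/(u**2 + 1)) du.
Step 2. Evaluate the standard form: now -atan(u).
Step 3. Substitute back u = 3 - 3*t: now atan(3*t - 3).
Answer: atan(3*t - 3).


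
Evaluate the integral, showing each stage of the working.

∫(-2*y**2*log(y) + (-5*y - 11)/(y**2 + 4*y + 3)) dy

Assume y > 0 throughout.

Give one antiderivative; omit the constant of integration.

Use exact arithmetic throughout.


Step 1. Rewrite: now ∫(-2*y**2*log(y)) dy + ∫((-5*y - 11)/(y**2 + 4*y + 3)) dy.
Step 2. Integrate ∫(-2*y**2*log(y)) dy by parts with u = log(y), dv = (-2*y**2) dy, so v = -2*y**3/3 [assuming y > 0]: now -2*y**3*log(y)/3 + ∫(2*y**2/3) dy + ∫((-5*y - 11)/(y**2 + 4*y + 3)) dy.
Step 3. Evaluate the standard form: now -2*y**3*log(y)/3 + 2*y**3/9 + ∫((-5*y - 11)/(y**2 + 4*y + 3)) dy.
Step 4. Decompose ∫((-5*y - 11)/(y**2 + 4*y + 3)) dy by partial fractions, (-5*y - 11)/(y**2 + 4*y + 3) = -2/(y + 3) - 3/(y + 1): now -2*y**3*log(y)/3 + 2*y**3/9 + ∫(-3/(y + 1)) dy + ∫(-2/(y + 3)) dy.
Step 5. Evaluate the standard form [assuming y > -3]: now -2*y**3*log(y)/3 + 2*y**3/9 - 2*log(y + 3) + ∫(-3/(y + 1)) dy.
Step 6. Evaluate the standard form [assuming y > -1]: now -2*y**3*log(y)/3 + 2*y**3/9 - 3*log(y + 1) - 2*log(y + 3).
Answer: -2*y**3*log(y)/3 + 2*y**3/9 - 3*log(y + 1) - 2*log(y + 3).


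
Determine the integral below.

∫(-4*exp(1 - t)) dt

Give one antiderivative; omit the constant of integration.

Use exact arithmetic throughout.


Answer: 4*exp(1 - t).


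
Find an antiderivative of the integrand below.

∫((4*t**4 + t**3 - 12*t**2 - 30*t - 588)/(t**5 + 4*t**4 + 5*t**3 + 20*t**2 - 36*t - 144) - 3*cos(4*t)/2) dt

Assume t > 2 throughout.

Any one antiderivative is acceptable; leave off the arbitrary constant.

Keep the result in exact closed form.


Answer: -2*log(t - 2) + 5*log(t + 2) + log(t + 4) - 3*sin(4*t)/8 + atan(t/3).


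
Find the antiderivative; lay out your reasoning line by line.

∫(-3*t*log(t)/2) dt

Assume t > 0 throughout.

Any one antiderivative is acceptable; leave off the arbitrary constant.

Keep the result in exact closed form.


Step 1. Integrate ∫(-3*t*log(t)/2) dt by parts with u = log(t), dv = (-3*t/2) dt, so v = -3*t**2/4 [assuming t > 0]: now -3*t**2*log(t)/4 + ∫(3*t/4) dt.
Step 2. Evaluate the standard form: now -3*t**2*log(t)/4 + 3*t**2/8.
Answer: -3*t**2*log(t)/4 + 3*t**2/8.


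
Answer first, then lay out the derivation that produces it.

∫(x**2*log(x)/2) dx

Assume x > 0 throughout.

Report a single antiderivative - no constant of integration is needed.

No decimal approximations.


The answer is x**3*log(x)/6 - x**3/18.
Step 1. Integrate ∫(x**2*log(x)/2) dx by parts with u = log(x), dv = (x**2/2) dx, so v = x**3/6 [assuming x > 0]: now x**3*log(x)/6 + ∫(-x**2/6) dx.
Step 2. Evaluate the standard form: now x**3*log(x)/6 - x**3/18.
Answer: x**3*log(x)/6 - x**3/18.


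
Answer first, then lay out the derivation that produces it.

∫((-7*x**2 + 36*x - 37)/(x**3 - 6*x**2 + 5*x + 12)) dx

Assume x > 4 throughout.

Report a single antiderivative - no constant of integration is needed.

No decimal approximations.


The answer is -log(x - 4) - 2*log(x - 3) - 4*log(x + 1).
Step 1. Decompose ∫((-7*x**2 + 36*x - 37)/(x**3 - 6*x**2 + 5*x + 12)) dx by partial fractions, (-7*x**2 + 36*x - 37)/(x**3 - 6*x**2 + 5*x + 12) = -4/(x + 1) - 2/(x - 3) - 1/(x - 4): now ∫(-1/(x - 4)) dx + ∫(-2/(x - 3)) dx + ∫(-4/(x + 1)) dx.
Step 2. Evaluate the standard form [assuming x > 4]: now -log(x - 4) + ∫(-2/(x - 3)) dx + ∫(-4/(x + 1)) dx.
Step 3. Evaluate the standard form [assuming x > 3]: now -log(x - 4) - 2*log(x - 3) + ∫(-4/(x + 1)) dx.
Step 4. Evaluate the standard form [assuming x > -1]: now -log(x - 4) - 2*log(x - 3) - 4*log(x + 1).
Answer: -log(x - 4) - 2*log(x - 3) - 4*log(x + 1).


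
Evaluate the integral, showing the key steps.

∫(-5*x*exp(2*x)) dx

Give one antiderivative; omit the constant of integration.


Step 1. Integrate ∫(-5*x*exp(2*x)) dx by parts with u = x, dv = (-5*exp(2*x)) dx, so v = -5*exp(2*x)/2: now -5*x*exp(2*x)/2 + ∫(5*exp(2*x)/2) dx.
Step 2. Evaluate the standard form: now -5*x*exp(2*x)/2 + 5*exp(2*x)/4.
Answer: -5*x*exp(2*x)/2 + 5*exp(2*x)/4.


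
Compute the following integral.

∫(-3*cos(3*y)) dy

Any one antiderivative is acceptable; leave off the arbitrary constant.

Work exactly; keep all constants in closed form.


Answer: -sin(3*y).


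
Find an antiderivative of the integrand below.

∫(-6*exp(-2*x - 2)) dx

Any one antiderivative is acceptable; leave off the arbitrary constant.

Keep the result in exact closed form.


Answer: 3*exp(-2*x - 2).


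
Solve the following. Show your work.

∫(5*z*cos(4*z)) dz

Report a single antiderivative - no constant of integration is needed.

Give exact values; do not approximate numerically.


Step 1. Integrate ∫(5*z*cos(4*z)) dz by parts with u = z, dv = (5*cos(4*z)) dz, so v = 5*sin(4*z)/4: now 5*z*sin(4*z)/4 + ∫(-5*sin(4*z)/4) dz.
Step 2. Evaluate the standard form: now 5*z*sin(4*z)/4 + 5*cos(4*z)/16.
Answer: 5*z*sin(4*z)/4 + 5*cos(4*z)/16.


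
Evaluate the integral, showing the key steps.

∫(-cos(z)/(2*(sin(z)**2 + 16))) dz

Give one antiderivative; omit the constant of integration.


Step 1. Substitute u = sin(z), turning ∫(-cos(z)/(2*(sin(z)**2 + 16))) dz into ∫(-1/(2*(u**2 + 16))) du: now ∫(-1/(2*(u**2 + 16))) du.
Step 2. Evaluate the standard form: now -atan(u/4)/8.
Step 3. Substitute back u = sin(z): now -atan(sin(z)/4)/8.
Answer: -atan(sin(z)/4)/8.


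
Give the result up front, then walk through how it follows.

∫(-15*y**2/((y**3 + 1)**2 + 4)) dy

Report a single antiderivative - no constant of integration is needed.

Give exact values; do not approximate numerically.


The answer is -5*atan(y**3/2 + 1/2)/2.
Step 1. Substitute u = y**3 + 1, turning ∫(-15*y**2/((y**3 + 1)**2 + 4)) dy into ∫(-5/(u**2 + 4)) du: now ∫(-5/(u**2 + 4)) du.
Step 2. Evaluate the standard form: now -5*atan(u/2)/2.
Step 3. Substitute back u = y**3 + 1: now -5*atan(y**3/2 + 1/2)/2.
Answer: -5*atan(y**3/2 + 1/2)/2.


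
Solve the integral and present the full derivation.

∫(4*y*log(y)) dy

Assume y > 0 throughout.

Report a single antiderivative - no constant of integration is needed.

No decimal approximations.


Step 1. Integrate ∫(4*y*log(y)) dy by parts with u = log(y), dv = (4*y) dy, so v = 2*y**2 [assuming y > 0]: now 2*y**2*log(y) + ∫(-2*y) dy.
Step 2. Evaluate the standard form: now 2*y**2*log(y) - y**2.
Answer: 2*y**2*log(y) - y**2.


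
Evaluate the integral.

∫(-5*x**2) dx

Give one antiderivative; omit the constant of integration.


Answer: -5*x**3/3.


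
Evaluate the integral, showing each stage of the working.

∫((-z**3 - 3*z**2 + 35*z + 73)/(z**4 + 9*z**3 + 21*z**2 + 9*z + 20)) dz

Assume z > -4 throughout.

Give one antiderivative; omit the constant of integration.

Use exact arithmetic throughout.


Step 1. Decompose ∫((-z**3 - 3*z**2 + 35*z + 73)/(z**4 + 9*z**3 + 21*z**2 + 9*z + 20)) dz by partial fractions, (-z**3 - 3*z**2 + 35*z + 73)/(z**4 + 9*z**3 + 21*z**2 + 9*z + 20) = 4/(z**2 + 1) + 2/(z + 5) - 3/(z + 4): now ∫(-3/(z + 4)) dz + ∫(2/(z + 5)) dz + ∫(4/(z**2 + 1)) dz.
Step 2. Evaluate the standard form [assuming z > -4]: now -3*log(z + 4) + ∫(2/(z + 5)) dz + ∫(4/(z**2 + 1)) dz.
Step 3. Evaluate the standard form [assuming z > -5]: now -3*log(z + 4) + 2*log(z + 5) + ∫(4/(z**2 + 1)) dz.
Step 4. Evaluate the standard form: now -3*log(z + 4) + 2*log(z + 5) + 4*atan(z).
Answer: -3*log(z + 4) + 2*log(z + 5) + 4*atan(z).


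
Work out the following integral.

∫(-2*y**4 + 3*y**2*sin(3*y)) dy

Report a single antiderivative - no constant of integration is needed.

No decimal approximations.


Answer: -2*y**5/5 - y**2*cos(3*y) + 2*y*sin(3*y)/3 + 2*cos(3*y)/9.


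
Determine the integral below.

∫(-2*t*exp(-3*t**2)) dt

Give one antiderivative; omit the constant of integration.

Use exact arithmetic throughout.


Answer: exp(-3*t**2)/3.


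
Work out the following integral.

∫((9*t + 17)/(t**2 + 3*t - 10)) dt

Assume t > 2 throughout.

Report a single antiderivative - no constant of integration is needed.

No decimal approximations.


Answer: 5*log(t - 2) + 4*log(t + 5).


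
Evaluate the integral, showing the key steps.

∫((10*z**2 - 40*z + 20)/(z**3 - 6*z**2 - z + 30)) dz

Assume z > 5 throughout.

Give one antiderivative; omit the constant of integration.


Step 1. Decompose ∫((10*z**2 - 40*z + 20)/(z**3 - 6*z**2 - z + 30)) dz by partial fractions, (10*z**2 - 40*z + 20)/(z**3 - 6*z**2 - z + 30) = 4/(z + 2) + 1/(z - 3) + 5/(z - 5): now ∫(5/(z - 5)) dz + ∫(1/(z - 3)) dz + ∫(4/(z + 2)) dz.
Step 2. Evaluate the standard form [assuming z > -2]: now 4*log(z + 2) + ∫(5/(z - 5)) dz + ∫(1/(z - 3)) dz.
Step 3. Evaluate the standard form [assuming z > 3]: now log(z - 3) + 4*log(z + 2) + ∫(5/(z - 5)) dz.
Step 4. Evaluate the standard form [assuming z > 5]: now 5*log(z - 5) + log(z - 3) + 4*log(z + 2).
Answer: 5*log(z - 5) + log(z - 3) + 4*log(z + 2).


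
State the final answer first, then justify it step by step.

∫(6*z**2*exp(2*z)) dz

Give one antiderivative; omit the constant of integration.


The answer is 3*z**2*exp(2*z) - 3*z*exp(2*z) + 3*exp(2*z)/2.
Step 1. Integrate ∫(6*z**2*exp(2*z)) dz by parts with u = z**2, dv = (6*exp(2*z)) dz, so v = 3*exp(2*z): now 3*z**2*exp(2*z) + ∫(-6*z*exp(2*z)) dz.
Step 2. Integrate ∫(-6*z*exp(2*z)) dz by parts with u = z, dv = (-6*exp(2*z)) dz, so v = -3*exp(2*z): now 3*z**2*exp(2*z) - 3*z*exp(2*z) + ∫(3*exp(2*z)) dz.
Step 3. Evaluate the standard form: now 3*z**2*exp(2*z) - 3*z*exp(2*z) + 3*exp(2*z)/2.
Answer: 3*z**2*exp(2*z) - 3*z*exp(2*z) + 3*exp(2*z)/2.


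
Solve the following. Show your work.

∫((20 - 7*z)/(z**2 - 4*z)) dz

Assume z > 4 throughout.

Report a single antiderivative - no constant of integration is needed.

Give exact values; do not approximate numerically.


Step 1. Decompose ∫((20 - 7*z)/(z**2 - 4*z)) dz by partial fractions, (20 - 7*z)/(z**2 - 4*z) = -2/(z - 4) - 5/z: now ∫(-5/z) dz + ∫(-2/(z - 4)) dz.
Step 2. Evaluate the standard form [assuming z > 0]: now -5*log(z) + ∫(-2/(z - 4)) dz.
Step 3. Evaluate the standard form [assuming z > 4]: now -5*log(z) - 2*log(z - 4).
Answer: -5*log(z) - 2*log(z - 4).


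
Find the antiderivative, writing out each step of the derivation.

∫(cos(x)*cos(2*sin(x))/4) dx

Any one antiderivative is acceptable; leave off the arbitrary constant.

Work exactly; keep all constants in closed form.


Step 1. Substitute u = sin(x), turning ∫(cos(x)*cos(2*sin(x))/4) dx into ∫(cos(2*u)/4) du: now ∫(cos(2*u)/4) du.
Step 2. Evaluate the standard form: now sin(2*u)/8.
Step 3. Substitute back u = sin(x): now sin(2*sin(x))/8.
Answer: sin(2*sin(x))/8.


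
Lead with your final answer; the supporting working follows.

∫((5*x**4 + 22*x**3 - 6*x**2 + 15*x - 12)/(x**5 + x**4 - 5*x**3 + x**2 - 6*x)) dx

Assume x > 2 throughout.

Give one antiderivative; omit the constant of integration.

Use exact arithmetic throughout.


The answer is 2*log(x) + 5*log(x - 2) - 2*log(x + 3) + atan(x).
Step 1. Decompose ∫((5*x**4 + 22*x**3 - 6*x**2 + 15*x - 12)/(x**5 + x**4 - 5*x**3 + x**2 - 6*x)) dx by partial fractions, (5*x**4 + 22*x**3 - 6*x**2 + 15*x - 12)/(x**5 + x**4 - 5*x**3 + x**2 - 6*x) = 1/(x**2 + 1) - 2/(x + 3) + 5/(x - 2) + 2/x: now ∫(2/x) dx + ∫(5/(x - 2)) dx + ∫(-2/(x + 3)) dx + ∫(1/(x**2 + 1)) dx.
Step 2. Evaluate the standard form [assuming x > 0]: now 2*log(x) + ∫(5/(x - 2)) dx + ∫(-2/(x + 3)) dx + ∫(1/(x**2 + 1)) dx.
Step 3. Evaluate the standard form [assuming x > -3]: now 2*log(x) - 2*log(x + 3) + ∫(5/(x - 2)) dx + ∫(1/(x**2 + 1)) dx.
Step 4. Evaluate the standard form [assuming x > 2]: now 2*log(x) + 5*log(x - 2) - 2*log(x + 3) + ∫(1/(x**2 + 1)) dx.
Step 5. Evaluate the standard form: now 2*log(x) + 5*log(x - 2) - 2*log(x + 3) + atan(x).
Answer: 2*log(x) + 5*log(x - 2) - 2*log(x + 3) + atan(x).


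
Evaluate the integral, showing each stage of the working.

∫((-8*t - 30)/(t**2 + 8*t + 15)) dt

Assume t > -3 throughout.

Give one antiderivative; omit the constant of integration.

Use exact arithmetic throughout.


Step 1. Decompose ∫((-8*t - 30)/(t**2 + 8*t + 15)) dt by partial fractions, (-8*t - 30)/(t**2 + 8*t + 15) = -5/(t + 5) - 3/(t + 3): now ∫(-3/(t + 3)) dt + ∫(-5/(t + 5)) dt.
Step 2. Evaluate the standard form [assuming t > -3]: now -3*log(t + 3) + ∫(-5/(t + 5)) dt.
Step 3. Evaluate the standard form [assuming t > -5]: now -3*log(t + 3) - 5*log(t + 5).
Answer: -3*log(t + 3) - 5*log(t + 5).


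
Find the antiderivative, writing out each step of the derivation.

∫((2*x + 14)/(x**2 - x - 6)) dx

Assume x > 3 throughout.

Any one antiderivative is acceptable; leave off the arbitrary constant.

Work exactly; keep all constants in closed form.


Step 1. Decompose ∫((2*x + 14)/(x**2 - x - 6)) dx by partial fractions, (2*x + 14)/(x**2 - x - 6) = -2/(x + 2) + 4/(x - 3): now ∫(4/(x - 3)) dx + ∫(-2/(x + 2)) dx.
Step 2. Evaluate the standard form [assuming x > -2]: now -2*log(x + 2) + ∫(4/(x - 3)) dx.
Step 3. Evaluate the standard form [assuming x > 3]: now 4*log(x - 3) - 2*log(x + 2).
Answer: 4*log(x - 3) - 2*log(x + 2).


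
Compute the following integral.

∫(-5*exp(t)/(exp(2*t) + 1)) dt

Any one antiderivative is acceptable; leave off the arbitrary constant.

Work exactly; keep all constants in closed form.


Answer: -5*atan(exp(t)).


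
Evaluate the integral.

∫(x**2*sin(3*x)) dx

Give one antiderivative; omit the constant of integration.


Answer: -x**2*cos(3*x)/3 + 2*x*sin(3*x)/9 + 2*cos(3*x)/27.


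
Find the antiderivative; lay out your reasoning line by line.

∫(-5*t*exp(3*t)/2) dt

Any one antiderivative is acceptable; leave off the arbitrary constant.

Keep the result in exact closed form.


Step 1. Integrate ∫(-5*t*exp(3*t)/2) dt by parts with u = t, dv = (-5*exp(3*t)/2) dt, so v = -5*exp(3*t)/6: now -5*t*exp(3*t)/6 + ∫(5*exp(3*t)/6) dt.
Step 2. Evaluate the standard form: now -5*t*exp(3*t)/6 + 5*exp(3*t)/18.
Answer: -5*t*exp(3*t)/6 + 5*exp(3*t)/18.


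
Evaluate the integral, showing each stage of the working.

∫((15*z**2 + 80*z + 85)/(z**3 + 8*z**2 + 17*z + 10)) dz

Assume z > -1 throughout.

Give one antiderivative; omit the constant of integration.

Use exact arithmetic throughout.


Step 1. Decompose ∫((15*z**2 + 80*z + 85)/(z**3 + 8*z**2 + 17*z + 10)) dz by partial fractions, (15*z**2 + 80*z + 85)/(z**3 + 8*z**2 + 17*z + 10) = 5/(z + 5) + 5/(z + 2) + 5/(z + 1): now ∫(5/(z + 1)) dz + ∫(5/(z + 2)) dz + ∫(5/(z + 5)) dz.
Step 2. Evaluate the standard form [assuming z > -1]: now 5*log(z + 1) + ∫(5/(z + 2)) dz + ∫(5/(z + 5)) dz.
Step 3. Evaluate the standard form [assuming z > -5]: now 5*log(z + 1) + 5*log(z + 5) + ∫(5/(z + 2)) dz.
Step 4. Evaluate the standard form [assuming z > -2]: now 5*log(z + 1) + 5*log(z + 2) + 5*log(z + 5).
Answer: 5*log(z + 1) + 5*log(z + 2) + 5*log(z + 5).


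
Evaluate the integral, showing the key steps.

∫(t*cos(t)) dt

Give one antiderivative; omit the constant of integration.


Step 1. Integrate ∫(t*cos(t)) dt by parts with u = t, dv = (cos(t)) dt, so v = sin(t): now t*sin(t) + ∫(-sin(t)) dt.
Step 2. Evaluate the standard form: now t*sin(t) + cos(t).
Answer: t*sin(t) + cos(t).


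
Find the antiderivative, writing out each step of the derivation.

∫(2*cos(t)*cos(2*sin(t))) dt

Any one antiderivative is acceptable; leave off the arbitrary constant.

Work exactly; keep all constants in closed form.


Step 1. Substitute u = sin(t), turning ∫(2*cos(t)*cos(2*sin(t))) dt into ∫(2*cos(2*u)) du: now ∫(2*cos(2*u)) du.
Step 2. Evaluate the standard form: now sin(2*u).
Step 3. Substitute back u = sin(t): now sin(2*sin(t)).
Answer: sin(2*sin(t)).


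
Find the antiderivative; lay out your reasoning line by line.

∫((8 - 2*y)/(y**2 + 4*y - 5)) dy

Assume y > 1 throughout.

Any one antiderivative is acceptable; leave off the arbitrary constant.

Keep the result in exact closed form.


Step 1. Decompose ∫((8 - 2*y)/(y**2 + 4*y - 5)) dy by partial fractions, (8 - 2*y)/(y**2 + 4*y - 5) = -3/(y + 5) + 1/(y - 1): now ∫(1/(y - 1)) dy + ∫(-3/(y + 5)) dy.
Step 2. Evaluate the standard form [assuming y > 1]: now log(y - 1) + ∫(-3/(y + 5)) dy.
Step 3. Evaluate the standard form [assuming y > -5]: now log(y - 1) - 3*log(y + 5).
Answer: log(y - 1) - 3*log(y + 5).


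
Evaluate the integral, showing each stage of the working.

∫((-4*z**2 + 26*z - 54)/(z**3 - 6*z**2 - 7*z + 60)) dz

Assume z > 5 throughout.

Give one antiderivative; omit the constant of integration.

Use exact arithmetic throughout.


Step 1. Decompose ∫((-4*z**2 + 26*z - 54)/(z**3 - 6*z**2 - 7*z + 60)) dz by partial fractions, (-4*z**2 + 26*z - 54)/(z**3 - 6*z**2 - 7*z + 60) = -3/(z + 3) + 2/(z - 4) - 3/(z - 5): now ∫(-3/(z - 5)) dz + ∫(2/(z - 4)) dz + ∫(-3/(z + 3)) dz.
Step 2. Evaluate the standard form [assuming z > 4]: now 2*log(z - 4) + ∫(-3/(z - 5)) dz + ∫(-3/(z + 3)) dz.
Step 3. Evaluate the standard form [assuming z > -3]: now 2*log(z - 4) - 3*log(z + 3) + ∫(-3/(z - 5)) dz.
Step 4. Evaluate the standard form [assuming z > 5]: now -3*log(z - 5) + 2*log(z - 4) - 3*log(z + 3).
Answer: -3*log(z - 5) + 2*log(z - 4) - 3*log(z + 3).


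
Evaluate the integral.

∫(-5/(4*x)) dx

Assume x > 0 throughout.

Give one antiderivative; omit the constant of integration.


Answer: -5*log(x)/4.


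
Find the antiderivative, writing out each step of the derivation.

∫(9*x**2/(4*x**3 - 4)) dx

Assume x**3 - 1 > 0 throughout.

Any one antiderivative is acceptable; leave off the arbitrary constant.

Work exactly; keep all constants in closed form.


Step 1. Substitute u = x**3 - 1, turning ∫(9*x**2/(4*x**3 - 4)) dx into ∫(3/(4*u)) du: now ∫(3/(4*u)) du.
Step 2. Evaluate the standard form [assuming u > 0]: now 3*log(u)/4.
Step 3. Substitute back u = x**3 - 1: now 3*log(x**3 - 1)/4.
Answer: 3*log(x**3 - 1)/4.


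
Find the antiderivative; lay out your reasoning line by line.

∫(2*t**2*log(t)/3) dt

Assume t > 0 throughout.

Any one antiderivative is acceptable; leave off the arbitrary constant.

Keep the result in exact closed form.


Step 1. Integrate ∫(2*t**2*log(t)/3) dt by parts with u = log(t), dv = (2*t**2/3) dt, so v = 2*t**3/9 [assuming t > 0]: now 2*t**3*log(t)/9 + ∫(-2*t**2/9) dt.
Step 2. Evaluate the standard form: now 2*t**3*log(t)/9 - 2*t**3/27.
Answer: 2*t**3*log(t)/9 - 2*t**3/27.


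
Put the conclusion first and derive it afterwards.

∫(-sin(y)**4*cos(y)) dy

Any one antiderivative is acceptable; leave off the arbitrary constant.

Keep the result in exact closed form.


The answer is -sin(y)**5/5.
Step 1. Substitute u = sin(y), turning ∫(-sin(y)**4*cos(y)) dy into ∫(-u**4) du: now ∫(-u**4) du.
Step 2. Evaluate the standard form: now -u**5/5.
Step 3. Substitute back u = sin(y): now -sin(y)**5/5.
Answer: -sin(y)**5/5.


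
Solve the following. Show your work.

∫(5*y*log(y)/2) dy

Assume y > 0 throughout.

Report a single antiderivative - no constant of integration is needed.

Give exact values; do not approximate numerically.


Step 1. Integrate ∫(5*y*log(y)/2) dy by parts with u = log(y), dv = (5*y/2) dy, so v = 5*y**2/4 [assuming y > 0]: now 5*y**2*log(y)/4 + ∫(-5*y/4) dy.
Step 2. Evaluate the standard form: now 5*y**2*log(y)/4 - 5*y**2/8.
Answer: 5*y**2*log(y)/4 - 5*y**2/8.


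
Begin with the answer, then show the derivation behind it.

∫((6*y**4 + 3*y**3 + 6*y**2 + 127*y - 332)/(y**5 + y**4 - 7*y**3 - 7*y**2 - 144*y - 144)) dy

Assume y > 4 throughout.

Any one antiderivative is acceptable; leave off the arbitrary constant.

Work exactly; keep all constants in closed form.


The answer is 2*log(y - 4) + 3*log(y + 1) + log(y + 4) - 4*atan(y/3)/3.
Step 1. Decompose ∫((6*y**4 + 3*y**3 + 6*y**2 + 127*y - 332)/(y**5 + y**4 - 7*y**3 - 7*y**2 - 144*y - 144)) dy by partial fractions, (6*y**4 + 3*y**3 + 6*y**2 + 127*y - 332)/(y**5 + y**4 - 7*y**3 - 7*y**2 - 144*y - 144) = -4/(y**2 + 9) + 1/(y + 4) + 3/(y + 1) + 2/(y - 4): now ∫(2/(y - 4)) dy + ∫(3/(y + 1)) dy + ∫(1/(y + 4)) dy + ∫(-4/(y**2 + 9)) dy.
Step 2. Evaluate the standard form [assuming y > -4]: now log(y + 4) + ∫(2/(y - 4)) dy + ∫(3/(y + 1)) dy + ∫(-4/(y**2 + 9)) dy.
Step 3. Evaluate the standard form [assuming y > -1]: now 3*log(y + 1) + log(y + 4) + ∫(2/(y - 4)) dy + ∫(-4/(y**2 + 9)) dy.
Step 4. Evaluate the standard form [assuming y > 4]: now 2*log(y - 4) + 3*log(y + 1) + log(y + 4) + ∫(-4/(y**2 + 9)) dy.
Step 5. Evaluate the standard form: now 2*log(y - 4) + 3*log(y + 1) + log(y + 4) - 4*atan(y/3)/3.
Answer: 2*log(y - 4) + 3*log(y + 1) + log(y + 4) - 4*atan(y/3)/3.


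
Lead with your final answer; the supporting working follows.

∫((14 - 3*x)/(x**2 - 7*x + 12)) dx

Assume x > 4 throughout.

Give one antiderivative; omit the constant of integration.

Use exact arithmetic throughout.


The answer is 2*log(x - 4) - 5*log(x - 3).
Step 1. Decompose ∫((14 - 3*x)/(x**2 - 7*x + 12)) dx by partial fractions, (14 - 3*x)/(x**2 - 7*x + 12) = -5/(x - 3) + 2/(x - 4): now ∫(2/(x - 4)) dx + ∫(-5/(x - 3)) dx.
Step 2. Evaluate the standard form [assuming x > 4]: now 2*log(x - 4) + ∫(-5/(x - 3)) dx.
Step 3. Evaluate the standard form [assuming x > 3]: now 2*log(x - 4) - 5*log(x - 3).
Answer: 2*log(x - 4) - 5*log(x - 3).


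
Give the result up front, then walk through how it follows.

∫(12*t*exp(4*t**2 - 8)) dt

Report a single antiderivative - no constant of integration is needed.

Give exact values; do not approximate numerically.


The answer is 3*exp(4*t**2 - 8)/2.
Step 1. Substitute u = t**2 - 2, turning ∫(12*t*exp(4*t**2 - 8)) dt into ∫(6*exp(4*u)) du: now ∫(6*exp(4*u)) du.
Step 2. Evaluate the standard form: now 3*exp(4*u)/2.
Step 3. Substitute back u = t**2 - 2: now 3*exp(4*t**2 - 8)/2.
Answer: 3*exp(4*t**2 - 8)/2.


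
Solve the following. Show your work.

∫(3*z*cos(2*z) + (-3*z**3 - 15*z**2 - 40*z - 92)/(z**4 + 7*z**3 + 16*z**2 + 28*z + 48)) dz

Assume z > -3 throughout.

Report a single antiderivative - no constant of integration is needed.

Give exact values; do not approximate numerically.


Step 1. Rewrite: now ∫(3*z*cos(2*z)) dz + ∫((-3*z**3 - 15*z**2 - 40*z - 92)/(z**4 + 7*z**3 + 16*z**2 + 28*z + 48)) dz.
Step 2. Integrate ∫(3*z*cos(2*z)) dz by parts with u = z, dv = (3*cos(2*z)) dz, so v = 3*sin(2*z)/2: now 3*z*sin(2*z)/2 + ∫((-3*z**3 - 15*z**2 - 40*z - 92)/(z**4 + 7*z**3 + 16*z**2 + 28*z + 48)) dz + ∫(-3*sin(2*z)/2) dz.
Step 3. Evaluate the standard form: now 3*z*sin(2*z)/2 + 3*cos(2*z)/4 + ∫((-3*z**3 - 15*z**2 - 40*z - 92)/(z**4 + 7*z**3 + 16*z**2 + 28*z + 48)) dz.
Step 4. Decompose ∫((-3*z**3 - 15*z**2 - 40*z - 92)/(z**4 + 7*z**3 + 16*z**2 + 28*z + 48)) dz by partial fractions, (-3*z**3 - 15*z**2 - 40*z - 92)/(z**4 + 7*z**3 + 16*z**2 + 28*z + 48) = -4/(z**2 + 4) - 1/(z + 4) - 2/(z + 3): now 3*z*sin(2*z)/2 + 3*cos(2*z)/4 + ∫(-2/(z + 3)) dz + ∫(-1/(z + 4)) dz + ∫(-4/(z**2 + 4)) dz.
Step 5. Evaluate the standard form [assuming z > -4]: now 3*z*sin(2*z)/2 - log(z + 4) + 3*cos(2*z)/4 + ∫(-2/(z + 3)) dz + ∫(-4/(z**2 + 4)) dz.
Step 6. Evaluate the standard form [assuming z > -3]: now 3*z*sin(2*z)/2 - 2*log(z + 3) - log(z + 4) + 3*cos(2*z)/4 + ∫(-4/(z**2 + 4)) dz.
Step 7. Evaluate the standard form: now 3*z*sin(2*z)/2 - 2*log(z + 3) - log(z + 4) + 3*cos(2*z)/4 - 2*atan(z/2).
Answer: 3*z*sin(2*z)/2 - 2*log(z + 3) - log(z + 4) + 3*cos(2*z)/4 - 2*atan(z/2).


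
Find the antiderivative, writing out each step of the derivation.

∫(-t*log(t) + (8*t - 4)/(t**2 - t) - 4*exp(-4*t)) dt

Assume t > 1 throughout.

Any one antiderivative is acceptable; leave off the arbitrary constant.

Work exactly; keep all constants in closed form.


Step 1. Rewrite: now ∫(-t*log(t)) dt + ∫((8*t - 4)/(t**2 - t)) dt + ∫(-4*exp(-4*t)) dt.
Step 2. Decompose ∫((8*t - 4)/(t**2 - t)) dt by partial fractions, (8*t - 4)/(t**2 - t) = 4/(t - 1) + 4/t: now ∫(4/t) dt + ∫(-t*log(t)) dt + ∫(4/(t - 1)) dt + ∫(-4*exp(-4*t)) dt.
Step 3. Evaluate the standard form [assuming t > 0]: now 4*log(t) + ∫(-t*log(t)) dt + ∫(4/(t - 1)) dt + ∫(-4*exp(-4*t)) dt.
Step 4. Evaluate the standard form [assuming t > 1]: now 4*log(t) + 4*log(t - 1) + ∫(-t*log(t)) dt + ∫(-4*exp(-4*t)) dt.
Step 5. Evaluate the standard form: now 4*log(t) + 4*log(t - 1) + ∫(-t*log(t)) dt + exp(-4*t).
Step 6. Integrate ∫(-t*log(t)) dt by parts with u = log(t), dv = (-t) dt, so v = -t**2/2 [assuming t > 0]: now -t**2*log(t)/2 + 4*log(t) + 4*log(t - 1) + ∫(t/2) dt + exp(-4*t).
Step 7. Evaluate the standard form: now -t**2*log(t)/2 + t**2/4 + 4*log(t) + 4*log(t - 1) + exp(-4*t).
Answer: -t**2*log(t)/2 + t**2/4 + 4*log(t) + 4*log(t - 1) + exp(-4*t).


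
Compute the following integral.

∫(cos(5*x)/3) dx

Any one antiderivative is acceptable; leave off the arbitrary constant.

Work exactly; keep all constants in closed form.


Answer: sin(5*x)/15.


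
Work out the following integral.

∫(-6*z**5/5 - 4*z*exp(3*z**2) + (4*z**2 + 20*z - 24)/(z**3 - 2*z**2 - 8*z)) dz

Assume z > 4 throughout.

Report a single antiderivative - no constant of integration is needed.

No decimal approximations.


Answer: -z**6/5 - 2*exp(3*z**2)/3 + 3*log(z) + 5*log(z - 4) - 4*log(z + 2).


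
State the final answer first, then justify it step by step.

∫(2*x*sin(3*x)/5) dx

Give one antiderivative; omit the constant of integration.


The answer is -2*x*cos(3*x)/15 + 2*sin(3*x)/45.
Step 1. Integrate ∫(2*x*sin(3*x)/5) dx by parts with u = x, dv = (2*sin(3*x)/5) dx, so v = -2*cos(3*x)/15: now -2*x*cos(3*x)/15 + ∫(2*cos(3*x)/15) dx.
Step 2. Evaluate the standard form: now -2*x*cos(3*x)/15 + 2*sin(3*x)/45.
Answer: -2*x*cos(3*x)/15 + 2*sin(3*x)/45.


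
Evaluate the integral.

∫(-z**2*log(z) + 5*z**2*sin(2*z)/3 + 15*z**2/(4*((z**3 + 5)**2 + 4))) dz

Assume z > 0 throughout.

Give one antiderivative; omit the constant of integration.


Answer: -z**3*log(z)/3 + z**3/9 - 5*z**2*cos(2*z)/6 + 5*z*sin(2*z)/6 + 5*cos(2*z)/12 + 5*atan(z**3/2 + 5/2)/8.


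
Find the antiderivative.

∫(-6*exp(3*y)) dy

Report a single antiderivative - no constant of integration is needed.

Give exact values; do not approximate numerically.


Answer: -2*exp(3*y).


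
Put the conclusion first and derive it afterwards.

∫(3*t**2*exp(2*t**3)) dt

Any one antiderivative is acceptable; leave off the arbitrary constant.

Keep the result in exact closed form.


The answer is exp(2*t**3)/2.
Step 1. Substitute u = t**3, turning ∫(3*t**2*exp(2*t**3)) dt into ∫(exp(2*u)) du: now ∫(exp(2*u)) du.
Step 2. Evaluate the standard form: now exp(2*u)/2.
Step 3. Substitute back u = t**3: now exp(2*t**3)/2.
Answer: exp(2*t**3)/2.


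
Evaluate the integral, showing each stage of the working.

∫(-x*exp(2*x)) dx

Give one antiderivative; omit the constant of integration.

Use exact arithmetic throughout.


Step 1. Integrate ∫(-x*exp(2*x)) dx by parts with u = x, dv = (-exp(2*x)) dx, so v = -exp(2*x)/2: now -x*exp(2*x)/2 + ∫(exp(2*x)/2) dx.
Step 2. Evaluate the standard form: now -x*exp(2*x)/2 + exp(2*x)/4.
Answer: -x*exp(2*x)/2 + exp(2*x)/4.


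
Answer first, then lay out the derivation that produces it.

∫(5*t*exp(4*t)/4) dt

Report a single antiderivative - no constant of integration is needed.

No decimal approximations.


The answer is 5*t*exp(4*t)/16 - 5*exp(4*t)/64.
Step 1. Integrate ∫(5*t*exp(4*t)/4) dt by parts with u = t, dv = (5*exp(4*t)/4) dt, so v = 5*exp(4*t)/16: now 5*t*exp(4*t)/16 + ∫(-5*exp(4*t)/16) dt.
Step 2. Evaluate the standard form: now 5*t*exp(4*t)/16 - 5*exp(4*t)/64.
Answer: 5*t*exp(4*t)/16 - 5*exp(4*t)/64.


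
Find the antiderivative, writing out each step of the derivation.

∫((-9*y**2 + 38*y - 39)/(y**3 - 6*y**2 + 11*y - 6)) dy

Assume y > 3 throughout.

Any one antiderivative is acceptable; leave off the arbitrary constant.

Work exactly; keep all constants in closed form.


Step 1. Decompose ∫((-9*y**2 + 38*y - 39)/(y**3 - 6*y**2 + 11*y - 6)) dy by partial fractions, (-9*y**2 + 38*y - 39)/(y**3 - 6*y**2 + 11*y - 6) = -5/(y - 1) - 1/(y - 2) - 3/(y - 3): now ∫(-3/(y - 3)) dy + ∫(-1/(y - 2)) dy + ∫(-5/(y - 1)) dy.
Step 2. Evaluate the standard form [assuming y > 1]: now -5*log(y - 1) + ∫(-3/(y - 3)) dy + ∫(-1/(y - 2)) dy.
Step 3. Evaluate the standard form [assuming y > 2]: now -log(y - 2) - 5*log(y - 1) + ∫(-3/(y - 3)) dy.
Step 4. Evaluate the standard form [assuming y > 3]: now -3*log(y - 3) - log(y - 2) - 5*log(y - 1).
Answer: -3*log(y - 3) - log(y - 2) - 5*log(y - 1).


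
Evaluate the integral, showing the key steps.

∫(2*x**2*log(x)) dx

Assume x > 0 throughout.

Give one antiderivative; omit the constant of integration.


Step 1. Integrate ∫(2*x**2*log(x)) dx by parts with u = log(x), dv = (2*x**2) dx, so v = 2*x**3/3 [assuming x > 0]: now 2*x**3*log(x)/3 + ∫(-2*x**2/3) dx.
Step 2. Evaluate the standard form: now 2*x**3*log(x)/3 - 2*x**3/9.
Answer: 2*x**3*log(x)/3 - 2*x**3/9.


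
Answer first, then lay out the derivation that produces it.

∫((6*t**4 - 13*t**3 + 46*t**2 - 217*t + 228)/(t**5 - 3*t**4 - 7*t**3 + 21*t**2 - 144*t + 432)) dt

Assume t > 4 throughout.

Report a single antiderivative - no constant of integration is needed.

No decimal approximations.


The answer is 4*log(t - 4) - log(t - 3) + 3*log(t + 4) + 4*atan(t/3)/3.
Step 1. Decompose ∫((6*t**4 - 13*t**3 + 46*t**2 - 217*t + 228)/(t**5 - 3*t**4 - 7*t**3 + 21*t**2 - 144*t + 432)) dt by partial fractions, (6*t**4 - 13*t**3 + 46*t**2 - 217*t + 228)/(t**5 - 3*t**4 - 7*t**3 + 21*t**2 - 144*t + 432) = 4/(t**2 + 9) + 3/(t + 4) - 1/(t - 3) + 4/(t - 4): now ∫(4/(t - 4)) dt + ∫(-1/(t - 3)) dt + ∫(3/(t + 4)) dt + ∫(4/(t**2 + 9)) dt.
Step 2. Evaluate the standard form [assuming t > 3]: now -log(t - 3) + ∫(4/(t - 4)) dt + ∫(3/(t + 4)) dt + ∫(4/(t**2 + 9)) dt.
Step 3. Evaluate the standard form [assuming t > -4]: now -log(t - 3) + 3*log(t + 4) + ∫(4/(t - 4)) dt + ∫(4/(t**2 + 9)) dt.
Step 4. Evaluate the standard form [assuming t > 4]: now 4*log(t - 4) - log(t - 3) + 3*log(t + 4) + ∫(4/(t**2 + 9)) dt.
Step 5. Evaluate the standard form: now 4*log(t - 4) - log(t - 3) + 3*log(t + 4) + 4*atan(t/3)/3.
Answer: 4*log(t - 4) - log(t - 3) + 3*log(t + 4) + 4*atan(t/3)/3.


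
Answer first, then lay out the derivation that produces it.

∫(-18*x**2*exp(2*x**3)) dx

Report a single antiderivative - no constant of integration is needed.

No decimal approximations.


The answer is -3*exp(2*x**3).
Step 1. Substitute u = x**3, turning ∫(-18*x**2*exp(2*x**3)) dx into ∫(-6*exp(2*u)) du: now ∫(-6*exp(2*u)) du.
Step 2. Evaluate the standard form: now -3*exp(2*u).
Step 3. Substitute back u = x**3: now -3*exp(2*x**3).
Answer: -3*exp(2*x**3).


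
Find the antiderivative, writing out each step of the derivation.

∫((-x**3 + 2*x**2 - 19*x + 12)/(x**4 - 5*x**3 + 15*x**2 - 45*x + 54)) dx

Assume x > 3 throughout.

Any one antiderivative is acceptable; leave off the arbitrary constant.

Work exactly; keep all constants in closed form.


Step 1. Decompose ∫((-x**3 + 2*x**2 - 19*x + 12)/(x**4 - 5*x**3 + 15*x**2 - 45*x + 54)) dx by partial fractions, (-x**3 + 2*x**2 - 19*x + 12)/(x**4 - 5*x**3 + 15*x**2 - 45*x + 54) = 2/(x**2 + 9) + 2/(x - 2) - 3/(x - 3): now ∫(-3/(x - 3)) dx + ∫(2/(x - 2)) dx + ∫(2/(x**2 + 9)) dx.
Step 2. Evaluate the standard form [assuming x > 3]: now -3*log(x - 3) + ∫(2/(x - 2)) dx + ∫(2/(x**2 + 9)) dx.
Step 3. Evaluate the standard form [assuming x > 2]: now -3*log(x - 3) + 2*log(x - 2) + ∫(2/(x**2 + 9)) dx.
Step 4. Evaluate the standard form: now -3*log(x - 3) + 2*log(x - 2) + 2*atan(x/3)/3.
Answer: -3*log(x - 3) + 2*log(x - 2) + 2*atan(x/3)/3.


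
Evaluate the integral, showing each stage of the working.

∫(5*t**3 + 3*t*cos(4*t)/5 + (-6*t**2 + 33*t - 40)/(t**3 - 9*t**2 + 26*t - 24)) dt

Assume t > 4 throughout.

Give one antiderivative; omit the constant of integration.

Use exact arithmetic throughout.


Step 1. Rewrite: now ∫(5*t**3) dt + ∫(3*t*cos(4*t)/5) dt + ∫((-6*t**2 + 33*t - 40)/(t**3 - 9*t**2 + 26*t - 24)) dt.
Step 2. Decompose ∫((-6*t**2 + 33*t - 40)/(t**3 - 9*t**2 + 26*t - 24)) dt by partial fractions, (-6*t**2 + 33*t - 40)/(t**3 - 9*t**2 + 26*t - 24) = 1/(t - 2) - 5/(t - 3) - 2/(t - 4): now ∫(5*t**3) dt + ∫(3*t*cos(4*t)/5) dt + ∫(-2/(t - 4)) dt + ∫(-5/(t - 3)) dt + ∫(1/(t - 2)) dt.
Step 3. Evaluate the standard form [assuming t > 3]: now -5*log(t - 3) + ∫(5*t**3) dt + ∫(3*t*cos(4*t)/5) dt + ∫(-2/(t - 4)) dt + ∫(1/(t - 2)) dt.
Step 4. Evaluate the standard form [assuming t > 2]: now -5*log(t - 3) + log(t - 2) + ∫(5*t**3) dt + ∫(3*t*cos(4*t)/5) dt + ∫(-2/(t - 4)) dt.
Step 5. Evaluate the standard form [assuming t > 4]: now -2*log(t - 4) - 5*log(t - 3) + log(t - 2) + ∫(5*t**3) dt + ∫(3*t*cos(4*t)/5) dt.
Step 6. Evaluate the standard form: now 5*t**4/4 - 2*log(t - 4) - 5*log(t - 3) + log(t - 2) + ∫(3*t*cos(4*t)/5) dt.
Step 7. Integrate ∫(3*t*cos(4*t)/5) dt by parts with u = t, dv = (3*cos(4*t)/5) dt, so v = 3*sin(4*t)/20: now 5*t**4/4 + 3*t*sin(4*t)/20 - 2*log(t - 4) - 5*log(t - 3) + log(t - 2) + ∫(-3*sin(4*t)/20) dt.
Step 8. Evaluate the standard form: now 5*t**4/4 + 3*t*sin(4*t)/20 - 2*log(t - 4) - 5*log(t - 3) + log(t - 2) + 3*cos(4*t)/80.
Answer: 5*t**4/4 + 3*t*sin(4*t)/20 - 2*log(t - 4) - 5*log(t - 3) + log(t - 2) + 3*cos(4*t)/80.


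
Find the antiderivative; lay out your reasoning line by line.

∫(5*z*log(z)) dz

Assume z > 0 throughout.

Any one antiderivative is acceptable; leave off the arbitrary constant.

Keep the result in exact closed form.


Step 1. Integrate ∫(5*z*log(z)) dz by parts with u = log(z), dv = (5*z) dz, so v = 5*z**2/2 [assuming z > 0]: now 5*z**2*log(z)/2 + ∫(-5*z/2) dz.
Step 2. Evaluate the standard form: now 5*z**2*log(z)/2 - 5*z**2/4.
Answer: 5*z**2*log(z)/2 - 5*z**2/4.


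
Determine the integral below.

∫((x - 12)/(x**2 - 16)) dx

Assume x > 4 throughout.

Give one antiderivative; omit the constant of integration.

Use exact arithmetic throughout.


Answer: -log(x - 4) + 2*log(x + 4).


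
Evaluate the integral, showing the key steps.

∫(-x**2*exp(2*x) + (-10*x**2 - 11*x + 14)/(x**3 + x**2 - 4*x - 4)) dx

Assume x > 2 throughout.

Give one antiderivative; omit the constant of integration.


Step 1. Rewrite: now ∫(-x**2*exp(2*x)) dx + ∫((-10*x**2 - 11*x + 14)/(x**3 + x**2 - 4*x - 4)) dx.
Step 2. Decompose ∫((-10*x**2 - 11*x + 14)/(x**3 + x**2 - 4*x - 4)) dx by partial fractions, (-10*x**2 - 11*x + 14)/(x**3 + x**2 - 4*x - 4) = -1/(x + 2) - 5/(x + 1) - 4/(x - 2): now ∫(-x**2*exp(2*x)) dx + ∫(-4/(x - 2)) dx + ∫(-5/(x + 1)) dx + ∫(-1/(x + 2)) dx.
Step 3. Evaluate the standard form [assuming x > -1]: now -5*log(x + 1) + ∫(-x**2*exp(2*x)) dx + ∫(-4/(x - 2)) dx + ∫(-1/(x + 2)) dx.
Step 4. Evaluate the standard form [assuming x > -2]: now -5*log(x + 1) - log(x + 2) + ∫(-x**2*exp(2*x)) dx + ∫(-4/(x - 2)) dx.
Step 5. Evaluate the standard form [assuming x > 2]: now -4*log(x - 2) - 5*log(x + 1) - log(x + 2) + ∫(-x**2*exp(2*x)) dx.
Step 6. Integrate ∫(-x**2*exp(2*x)) dx by parts with u = x**2, dv = (-exp(2*x)) dx, so v = -exp(2*x)/2: now -x**2*exp(2*x)/2 - 4*log(x - 2) - 5*log(x + 1) - log(x + 2) + ∫(x*exp(2*x)) dx.
Step 7. Integrate ∫(x*exp(2*x)) dx by parts with u = x, dv = (exp(2*x)) dx, so v = exp(2*x)/2: now -x**2*exp(2*x)/2 + x*exp(2*x)/2 - 4*log(x - 2) - 5*log(x + 1) - log(x + 2) + ∫(-exp(2*x)/2) dx.
Step 8. Evaluate the standard form: now -x**2*exp(2*x)/2 + x*exp(2*x)/2 - exp(2*x)/4 - 4*log(x - 2) - 5*log(x + 1) - log(x + 2).
Answer: -x**2*exp(2*x)/2 + x*exp(2*x)/2 - exp(2*x)/4 - 4*log(x - 2) - 5*log(x + 1) - log(x + 2).


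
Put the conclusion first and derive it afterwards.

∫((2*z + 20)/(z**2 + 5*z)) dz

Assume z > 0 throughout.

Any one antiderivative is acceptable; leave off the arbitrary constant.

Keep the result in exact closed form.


The answer is 4*log(z) - 2*log(z + 5).
Step 1. Decompose ∫((2*z + 20)/(z**2 + 5*z)) dz by partial fractions, (2*z + 20)/(z**2 + 5*z) = -2/(z + 5) + 4/z: now ∫(4/z) dz + ∫(-2/(z + 5)) dz.
Step 2. Evaluate the standard form [assuming z > 0]: now 4*log(z) + ∫(-2/(z + 5)) dz.
Step 3. Evaluate the standard form [assuming z > -5]: now 4*log(z) - 2*log(z + 5).
Answer: 4*log(z) - 2*log(z + 5).


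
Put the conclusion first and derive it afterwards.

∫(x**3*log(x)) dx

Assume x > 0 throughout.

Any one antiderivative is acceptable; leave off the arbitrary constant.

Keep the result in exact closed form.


The answer is x**4*log(x)/4 - x**4/16.
Step 1. Integrate ∫(x**3*log(x)) dx by parts with u = log(x), dv = (x**3) dx, so v = x**4/4 [assuming x > 0]: now x**4*log(x)/4 + ∫(-x**3/4) dx.
Step 2. Evaluate the standard form: now x**4*log(x)/4 - x**4/16.
Answer: x**4*log(x)/4 - x**4/16.


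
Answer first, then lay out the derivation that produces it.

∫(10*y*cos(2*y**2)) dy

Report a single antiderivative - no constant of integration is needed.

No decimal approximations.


The answer is 5*sin(2*y**2)/2.
Step 1. Substitute u = y**2, turning ∫(10*y*cos(2*y**2)) dy into ∫(5*cos(2*u)) du: now ∫(5*cos(2*u)) du.
Step 2. Evaluate the standard form: now 5*sin(2*u)/2.
Step 3. Substitute back u = y**2: now 5*sin(2*y**2)/2.
Answer: 5*sin(2*y**2)/2.


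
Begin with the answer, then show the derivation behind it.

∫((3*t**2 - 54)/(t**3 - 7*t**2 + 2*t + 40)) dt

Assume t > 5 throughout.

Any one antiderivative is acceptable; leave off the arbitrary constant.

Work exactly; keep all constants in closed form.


The answer is 3*log(t - 5) + log(t - 4) - log(t + 2).
Step 1. Decompose ∫((3*t**2 - 54)/(t**3 - 7*t**2 + 2*t + 40)) dt by partial fractions, (3*t**2 - 54)/(t**3 - 7*t**2 + 2*t + 40) = -1/(t + 2) + 1/(t - 4) + 3/(t - 5): now ∫(3/(t - 5)) dt + ∫(1/(t - 4)) dt + ∫(-1/(t + 2)) dt.
Step 2. Evaluate the standard form [assuming t > 4]: now log(t - 4) + ∫(3/(t - 5)) dt + ∫(-1/(t + 2)) dt.
Step 3. Evaluate the standard form [assuming t > 5]: now 3*log(t - 5) + log(t - 4) + ∫(-1/(t + 2)) dt.
Step 4. Evaluate the standard form [assuming t > -2]: now 3*log(t - 5) + log(t - 4) - log(t + 2).
Answer: 3*log(t - 5) + log(t - 4) - log(t + 2).


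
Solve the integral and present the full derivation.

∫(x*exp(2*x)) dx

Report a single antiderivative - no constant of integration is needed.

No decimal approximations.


Step 1. Integrate ∫(x*exp(2*x)) dx by parts with u = x, dv = (exp(2*x)) dx, so v = exp(2*x)/2: now x*exp(2*x)/2 + ∫(-exp(2*x)/2) dx.
Step 2. Evaluate the standard form: now x*exp(2*x)/2 - exp(2*x)/4.
Answer: x*exp(2*x)/2 - exp(2*x)/4.
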